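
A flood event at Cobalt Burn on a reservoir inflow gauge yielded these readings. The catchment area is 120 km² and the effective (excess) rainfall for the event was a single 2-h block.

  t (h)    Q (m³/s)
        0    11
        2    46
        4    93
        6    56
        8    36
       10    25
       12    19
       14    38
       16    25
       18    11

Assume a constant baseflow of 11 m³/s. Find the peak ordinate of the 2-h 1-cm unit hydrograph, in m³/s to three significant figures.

Direct runoff: 0.0, 35.0, 82.0, 45.0, 25.0, 14.0, 8.0, 27.0, 14.0, 0.0 m³/s; ΣQ_DR = 250.0 m³/s, peak = 82.0 m³/s.
Runoff depth d = ΣQ_DR·Δt / A = 250.0 × 7200 / (120 km²) = 15.00 mm.
The 1-cm UH is the DRH scaled by (10 mm)/d, so U_p = 82.0 × 10/15.00 = 54.7 m³/s.

U_p ≈ 54.7 m³/s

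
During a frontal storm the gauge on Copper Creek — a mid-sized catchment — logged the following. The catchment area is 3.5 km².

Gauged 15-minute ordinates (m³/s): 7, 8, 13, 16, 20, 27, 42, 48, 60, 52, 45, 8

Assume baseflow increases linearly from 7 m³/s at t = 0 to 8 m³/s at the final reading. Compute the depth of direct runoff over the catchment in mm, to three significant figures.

Direct runoff: 0.00, 0.91, 5.82, 8.73, 12.64, 19.55, 34.45, 40.36, 52.27, 44.18, 37.09, 0.00 m³/s; ΣQ_DR = 256.0 m³/s.
V = ΣQ_DR · Δt = 256.0 × 900 s = 2.304 × 10^5 m³.
Over A = 3.5 km², depth = V / A = 65.8 mm.

d ≈ 65.8 mm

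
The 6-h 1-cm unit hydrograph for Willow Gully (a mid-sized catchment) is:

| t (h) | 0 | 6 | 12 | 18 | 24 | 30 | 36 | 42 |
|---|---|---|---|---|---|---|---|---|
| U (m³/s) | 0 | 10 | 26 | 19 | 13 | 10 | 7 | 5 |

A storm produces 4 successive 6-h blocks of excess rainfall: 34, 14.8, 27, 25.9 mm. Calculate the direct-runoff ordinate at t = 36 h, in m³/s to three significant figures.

By discrete convolution, Q_j = Σ (P_i / 10 mm) · U_{j−i}.
At t = 36 h (j=6): Q = (34/10)·7 + (14.8/10)·10 + (27/10)·13 + (25.9/10)·19 = 123 m³/s.

Q ≈ 123 m³/s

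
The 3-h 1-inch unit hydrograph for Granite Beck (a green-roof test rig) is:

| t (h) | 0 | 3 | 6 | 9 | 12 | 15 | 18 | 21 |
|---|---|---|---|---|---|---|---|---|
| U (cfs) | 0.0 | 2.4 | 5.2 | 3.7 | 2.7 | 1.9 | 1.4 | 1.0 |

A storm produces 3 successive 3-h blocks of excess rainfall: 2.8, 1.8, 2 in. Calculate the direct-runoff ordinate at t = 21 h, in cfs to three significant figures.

Q ≈ 9.12 cfs

By discrete convolution, Q_j = Σ (P_i / 1 in) · U_{j−i}.
At t = 21 h (j=7): Q = (2.8/1)·1.0 + (1.8/1)·1.4 + (2/1)·1.9 = 9.12 cfs.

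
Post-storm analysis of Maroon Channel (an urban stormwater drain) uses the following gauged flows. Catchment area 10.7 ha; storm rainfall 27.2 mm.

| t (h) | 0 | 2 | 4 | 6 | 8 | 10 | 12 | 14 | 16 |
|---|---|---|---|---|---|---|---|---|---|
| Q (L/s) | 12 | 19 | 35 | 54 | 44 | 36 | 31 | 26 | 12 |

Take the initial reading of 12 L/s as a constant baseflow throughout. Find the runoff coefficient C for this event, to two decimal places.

ΣQ_DR = 161.0 L/s; V = ΣQ_DR·Δt = 1.159 × 10^6 L.
Runoff depth d = V / A = 10.83 mm.
C = d / P = 10.83 / 27.2 = 0.40.

C ≈ 0.40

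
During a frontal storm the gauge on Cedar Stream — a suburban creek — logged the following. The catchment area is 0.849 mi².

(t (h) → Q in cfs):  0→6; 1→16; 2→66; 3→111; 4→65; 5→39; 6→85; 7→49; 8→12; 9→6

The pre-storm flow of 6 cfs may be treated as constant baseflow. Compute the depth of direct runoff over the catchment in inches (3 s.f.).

d ≈ 0.721 in

Direct runoff: 0.0, 10.0, 60.0, 105.0, 59.0, 33.0, 79.0, 43.0, 6.0, 0.0 cfs; ΣQ_DR = 395.0 cfs.
V = ΣQ_DR · Δt = 395.0 × 3600 s = 1.422 × 10^6 ft³.
Over A = 0.849 mi², depth = V / A = 0.721 in.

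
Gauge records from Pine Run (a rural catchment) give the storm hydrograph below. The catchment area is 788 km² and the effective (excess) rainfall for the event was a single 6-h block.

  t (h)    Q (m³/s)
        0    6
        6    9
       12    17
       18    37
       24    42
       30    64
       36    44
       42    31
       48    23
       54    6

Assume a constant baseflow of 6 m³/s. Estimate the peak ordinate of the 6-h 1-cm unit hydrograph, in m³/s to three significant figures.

Direct runoff: 0.0, 3.0, 11.0, 31.0, 36.0, 58.0, 38.0, 25.0, 17.0, 0.0 m³/s; ΣQ_DR = 219.0 m³/s, peak = 58.0 m³/s.
Runoff depth d = ΣQ_DR·Δt / A = 219.0 × 21600 / (788 km²) = 6.003 mm.
The 1-cm UH is the DRH scaled by (10 mm)/d, so U_p = 58.0 × 10/6.003 = 96.6 m³/s.

U_p ≈ 96.6 m³/s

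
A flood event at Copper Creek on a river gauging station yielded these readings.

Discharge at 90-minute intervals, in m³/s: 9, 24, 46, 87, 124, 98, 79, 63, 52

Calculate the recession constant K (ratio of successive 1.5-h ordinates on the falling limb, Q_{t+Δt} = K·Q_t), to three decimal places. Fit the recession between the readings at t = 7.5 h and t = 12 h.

K ≈ 0.810

Using the recession-limb readings at t = 7.5 h and t = 12 h: Q falls from 98 to 52 m³/s over 3 intervals.
K = (Q₂/Q₁)^(1/3) = (52/98)^(1/3) = 0.810.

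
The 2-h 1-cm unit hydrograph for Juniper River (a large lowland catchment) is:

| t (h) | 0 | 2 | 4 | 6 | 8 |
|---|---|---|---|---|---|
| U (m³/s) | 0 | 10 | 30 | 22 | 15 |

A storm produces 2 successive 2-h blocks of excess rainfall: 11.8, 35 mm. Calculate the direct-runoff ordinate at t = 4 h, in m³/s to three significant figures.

Q ≈ 70.4 m³/s

By discrete convolution, Q_j = Σ (P_i / 10 mm) · U_{j−i}.
At t = 4 h (j=2): Q = (11.8/10)·30 + (35/10)·10 = 70.4 m³/s.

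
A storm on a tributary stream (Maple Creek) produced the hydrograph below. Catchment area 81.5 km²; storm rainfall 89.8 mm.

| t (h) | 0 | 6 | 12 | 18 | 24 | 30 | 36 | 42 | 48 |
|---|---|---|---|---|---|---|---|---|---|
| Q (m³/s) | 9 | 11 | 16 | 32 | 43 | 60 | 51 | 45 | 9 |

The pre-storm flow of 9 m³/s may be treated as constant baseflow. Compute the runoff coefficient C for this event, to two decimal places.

ΣQ_DR = 195.0 m³/s; V = ΣQ_DR·Δt = 4.212 × 10^6 m³.
Runoff depth d = V / A = 51.68 mm.
C = d / P = 51.68 / 89.8 = 0.58.

C ≈ 0.58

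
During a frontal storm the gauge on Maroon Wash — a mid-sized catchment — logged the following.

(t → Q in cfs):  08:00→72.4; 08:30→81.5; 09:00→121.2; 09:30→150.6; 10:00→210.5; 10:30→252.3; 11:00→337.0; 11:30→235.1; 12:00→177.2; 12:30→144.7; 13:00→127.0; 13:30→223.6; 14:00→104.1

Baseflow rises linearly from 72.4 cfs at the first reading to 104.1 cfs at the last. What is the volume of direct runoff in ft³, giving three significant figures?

V ≈ 1.96 × 10^6 ft³

Direct-runoff ordinates (Q − Q_b): 0.00, 6.46, 43.52, 70.28, 127.53, 166.69, 248.75, 144.21, 83.67, 48.52, 28.18, 122.14, 0.00 cfs.
ΣQ_DR = 1090 cfs.
With Δt = 0.5 h = 1800 s, V = ΣQ_DR · Δt = 1090 × 1800 = 1.96 × 10^6 ft³.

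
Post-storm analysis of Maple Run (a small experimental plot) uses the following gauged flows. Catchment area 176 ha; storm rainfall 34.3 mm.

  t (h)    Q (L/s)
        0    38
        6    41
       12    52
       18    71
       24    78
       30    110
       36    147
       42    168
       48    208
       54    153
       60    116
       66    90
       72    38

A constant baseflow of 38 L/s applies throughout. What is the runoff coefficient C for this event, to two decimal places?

ΣQ_DR = 816.0 L/s; V = ΣQ_DR·Δt = 1.763 × 10^7 L.
Runoff depth d = V / A = 10.01 mm.
C = d / P = 10.01 / 34.3 = 0.29.

C ≈ 0.29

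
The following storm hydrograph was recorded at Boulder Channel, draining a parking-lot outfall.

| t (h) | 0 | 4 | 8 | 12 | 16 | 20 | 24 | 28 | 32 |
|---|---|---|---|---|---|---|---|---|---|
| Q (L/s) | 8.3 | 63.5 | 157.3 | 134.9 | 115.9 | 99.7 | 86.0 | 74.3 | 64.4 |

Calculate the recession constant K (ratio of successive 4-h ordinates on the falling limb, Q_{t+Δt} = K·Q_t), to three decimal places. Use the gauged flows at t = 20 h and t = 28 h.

Using the recession-limb readings at t = 20 h and t = 28 h: Q falls from 99.7 to 74.3 L/s over 2 intervals.
K = (Q₂/Q₁)^(1/2) = (74.3/99.7)^(1/2) = 0.863.

K ≈ 0.863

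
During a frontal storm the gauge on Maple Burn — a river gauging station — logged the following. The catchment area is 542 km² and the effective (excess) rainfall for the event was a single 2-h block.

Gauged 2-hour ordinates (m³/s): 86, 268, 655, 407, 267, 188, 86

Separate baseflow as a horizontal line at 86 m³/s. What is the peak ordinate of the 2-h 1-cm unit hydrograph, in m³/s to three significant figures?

Direct runoff: 0.0, 182.0, 569.0, 321.0, 181.0, 102.0, 0.0 m³/s; ΣQ_DR = 1355 m³/s, peak = 569.0 m³/s.
Runoff depth d = ΣQ_DR·Δt / A = 1355 × 7200 / (542 km²) = 18.00 mm.
The 1-cm UH is the DRH scaled by (10 mm)/d, so U_p = 569.0 × 10/18.00 = 316 m³/s.

U_p ≈ 316 m³/s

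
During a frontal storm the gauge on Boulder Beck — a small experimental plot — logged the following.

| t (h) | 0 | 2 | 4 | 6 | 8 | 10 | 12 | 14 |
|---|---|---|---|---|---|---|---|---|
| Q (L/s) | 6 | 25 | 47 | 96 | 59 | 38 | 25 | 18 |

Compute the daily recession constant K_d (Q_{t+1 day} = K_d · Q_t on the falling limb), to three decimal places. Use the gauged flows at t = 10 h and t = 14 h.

Between t = 10 h and t = 14 h the flow falls from 38 to 18 L/s over 2×2 h = 4 h.
Per-interval ratio K = (18/38)^(1/2) = 0.6882; K_d = K^(24/2) = 0.011.

K_d ≈ 0.011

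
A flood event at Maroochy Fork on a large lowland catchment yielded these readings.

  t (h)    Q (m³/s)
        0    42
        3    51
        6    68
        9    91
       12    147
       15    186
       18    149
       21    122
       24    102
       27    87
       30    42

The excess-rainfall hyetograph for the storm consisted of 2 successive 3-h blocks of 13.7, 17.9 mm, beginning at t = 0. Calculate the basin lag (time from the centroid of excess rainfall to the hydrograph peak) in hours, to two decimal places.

Centroid of excess rainfall: t_c = Σ P_i·t̄_i / ΣP_i = 3.1994 h (block centres at 1.5, 4.5 h).
Hydrograph peak occurs at t = 15 h, so basin lag t_L = 15 − 3.1994 = 11.80 h.

t_L ≈ 11.80 h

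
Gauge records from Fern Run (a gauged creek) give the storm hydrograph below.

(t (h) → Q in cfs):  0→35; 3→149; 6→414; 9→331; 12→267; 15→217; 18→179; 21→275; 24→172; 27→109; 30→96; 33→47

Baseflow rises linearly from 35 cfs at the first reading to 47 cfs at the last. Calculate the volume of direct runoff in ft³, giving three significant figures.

V ≈ 1.94 × 10^7 ft³

Direct-runoff ordinates (Q − Q_b): 0.00, 112.91, 376.82, 292.73, 227.64, 176.55, 137.45, 232.36, 128.27, 64.18, 50.09, 0.00 cfs.
ΣQ_DR = 1799 cfs.
With Δt = 3 h = 10800 s, V = ΣQ_DR · Δt = 1799 × 10800 = 1.94 × 10^7 ft³.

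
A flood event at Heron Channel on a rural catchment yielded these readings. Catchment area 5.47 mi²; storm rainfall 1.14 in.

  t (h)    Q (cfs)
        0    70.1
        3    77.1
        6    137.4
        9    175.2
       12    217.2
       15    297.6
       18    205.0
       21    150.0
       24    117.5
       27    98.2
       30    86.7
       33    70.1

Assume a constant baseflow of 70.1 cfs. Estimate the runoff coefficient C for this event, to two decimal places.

C ≈ 0.64

ΣQ_DR = 860.9 cfs; V = ΣQ_DR·Δt = 9.298 × 10^6 ft³.
Runoff depth d = V / A = 0.7316 in.
C = d / P = 0.7316 / 1.14 = 0.64.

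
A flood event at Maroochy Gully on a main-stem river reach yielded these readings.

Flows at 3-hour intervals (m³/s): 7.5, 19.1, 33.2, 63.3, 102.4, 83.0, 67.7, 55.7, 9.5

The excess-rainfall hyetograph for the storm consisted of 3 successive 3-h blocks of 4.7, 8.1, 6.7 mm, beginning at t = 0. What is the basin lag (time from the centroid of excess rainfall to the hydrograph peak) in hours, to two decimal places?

t_L ≈ 7.19 h

Centroid of excess rainfall: t_c = Σ P_i·t̄_i / ΣP_i = 4.8077 h (block centres at 1.5, 4.5, 7.5 h).
Hydrograph peak occurs at t = 12 h, so basin lag t_L = 12 − 4.8077 = 7.19 h.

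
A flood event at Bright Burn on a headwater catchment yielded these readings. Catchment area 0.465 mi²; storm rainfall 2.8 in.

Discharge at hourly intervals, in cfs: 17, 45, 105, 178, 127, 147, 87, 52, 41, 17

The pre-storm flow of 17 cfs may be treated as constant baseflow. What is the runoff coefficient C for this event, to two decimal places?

C ≈ 0.77

ΣQ_DR = 646.0 cfs; V = ΣQ_DR·Δt = 2.326 × 10^6 ft³.
Runoff depth d = V / A = 2.153 in.
C = d / P = 2.153 / 2.8 = 0.77.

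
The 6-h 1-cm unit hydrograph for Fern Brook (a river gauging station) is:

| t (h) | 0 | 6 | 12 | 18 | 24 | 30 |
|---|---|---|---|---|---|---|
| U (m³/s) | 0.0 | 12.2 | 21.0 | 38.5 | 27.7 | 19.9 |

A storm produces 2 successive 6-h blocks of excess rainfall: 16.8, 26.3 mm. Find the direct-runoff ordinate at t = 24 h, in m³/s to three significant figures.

By discrete convolution, Q_j = Σ (P_i / 10 mm) · U_{j−i}.
At t = 24 h (j=4): Q = (16.8/10)·27.7 + (26.3/10)·38.5 = 148 m³/s.

Q ≈ 148 m³/s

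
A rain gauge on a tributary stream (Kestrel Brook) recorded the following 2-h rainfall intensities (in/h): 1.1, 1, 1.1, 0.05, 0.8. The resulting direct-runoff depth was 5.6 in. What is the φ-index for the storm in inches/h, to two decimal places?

Only the 4 blocks with intensity above φ contribute runoff: 1.1, 1, 1.1, 0.8 in/h.
Σ(I−φ)·Δt = d  ⇒  (1.1+1+1.1+0.8 − 4φ)·2 = 5.6
φ = (4.000 − 5.6/2) / 4 = 0.30 in/h.

φ ≈ 0.30 in/h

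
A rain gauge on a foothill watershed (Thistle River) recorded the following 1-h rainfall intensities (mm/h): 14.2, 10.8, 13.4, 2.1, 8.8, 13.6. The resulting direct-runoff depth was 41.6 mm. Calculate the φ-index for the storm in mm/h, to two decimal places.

Only the 5 blocks with intensity above φ contribute runoff: 14.2, 10.8, 13.4, 8.8, 13.6 mm/h.
Σ(I−φ)·Δt = d  ⇒  (14.2+10.8+13.4+8.8+13.6 − 5φ)·1 = 41.6
φ = (60.80 − 41.6/1) / 5 = 3.84 mm/h.

φ ≈ 3.84 mm/h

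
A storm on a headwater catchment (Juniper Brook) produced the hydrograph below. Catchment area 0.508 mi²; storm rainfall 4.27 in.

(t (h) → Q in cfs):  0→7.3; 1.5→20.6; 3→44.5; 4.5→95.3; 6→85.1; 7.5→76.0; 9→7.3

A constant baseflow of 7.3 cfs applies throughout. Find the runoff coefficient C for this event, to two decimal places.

C ≈ 0.31

ΣQ_DR = 285.0 cfs; V = ΣQ_DR·Δt = 1.539 × 10^6 ft³.
Runoff depth d = V / A = 1.304 in.
C = d / P = 1.304 / 4.27 = 0.31.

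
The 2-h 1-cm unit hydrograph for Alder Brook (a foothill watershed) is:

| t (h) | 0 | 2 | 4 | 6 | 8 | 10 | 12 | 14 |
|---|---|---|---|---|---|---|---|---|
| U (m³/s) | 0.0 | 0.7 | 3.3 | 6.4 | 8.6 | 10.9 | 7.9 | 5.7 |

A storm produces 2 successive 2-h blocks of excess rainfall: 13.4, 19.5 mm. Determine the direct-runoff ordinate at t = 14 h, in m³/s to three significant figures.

By discrete convolution, Q_j = Σ (P_i / 10 mm) · U_{j−i}.
At t = 14 h (j=7): Q = (13.4/10)·5.7 + (19.5/10)·7.9 = 23.0 m³/s.

Q ≈ 23.0 m³/s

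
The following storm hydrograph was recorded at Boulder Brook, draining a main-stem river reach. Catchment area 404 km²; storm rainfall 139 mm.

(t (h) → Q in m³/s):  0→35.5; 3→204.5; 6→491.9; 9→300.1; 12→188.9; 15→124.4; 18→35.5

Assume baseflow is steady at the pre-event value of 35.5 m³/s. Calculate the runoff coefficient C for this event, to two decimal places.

C ≈ 0.22

ΣQ_DR = 1132 m³/s; V = ΣQ_DR·Δt = 1.223 × 10^7 m³.
Runoff depth d = V / A = 30.27 mm.
C = d / P = 30.27 / 139 = 0.22.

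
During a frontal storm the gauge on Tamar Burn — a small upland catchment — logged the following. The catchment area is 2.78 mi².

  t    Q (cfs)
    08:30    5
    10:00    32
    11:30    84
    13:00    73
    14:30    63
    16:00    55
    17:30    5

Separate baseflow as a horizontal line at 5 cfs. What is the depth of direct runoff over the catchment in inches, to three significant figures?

d ≈ 0.236 in

Direct runoff: 0.0, 27.0, 79.0, 68.0, 58.0, 50.0, 0.0 cfs; ΣQ_DR = 282.0 cfs.
V = ΣQ_DR · Δt = 282.0 × 5400 s = 1.523 × 10^6 ft³.
Over A = 2.78 mi², depth = V / A = 0.236 in.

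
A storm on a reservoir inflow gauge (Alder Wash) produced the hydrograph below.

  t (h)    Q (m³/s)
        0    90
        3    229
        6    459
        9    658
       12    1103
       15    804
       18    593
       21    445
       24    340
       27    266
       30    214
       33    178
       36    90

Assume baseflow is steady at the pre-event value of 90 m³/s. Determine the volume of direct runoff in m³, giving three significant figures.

Direct-runoff ordinates (Q − Q_b): 0.0, 139.0, 369.0, 568.0, 1013.0, 714.0, 503.0, 355.0, 250.0, 176.0, 124.0, 88.0, 0.0 m³/s.
ΣQ_DR = 4299 m³/s.
With Δt = 3 h = 10800 s, V = ΣQ_DR · Δt = 4299 × 10800 = 4.64 × 10^7 m³.

V ≈ 4.64 × 10^7 m³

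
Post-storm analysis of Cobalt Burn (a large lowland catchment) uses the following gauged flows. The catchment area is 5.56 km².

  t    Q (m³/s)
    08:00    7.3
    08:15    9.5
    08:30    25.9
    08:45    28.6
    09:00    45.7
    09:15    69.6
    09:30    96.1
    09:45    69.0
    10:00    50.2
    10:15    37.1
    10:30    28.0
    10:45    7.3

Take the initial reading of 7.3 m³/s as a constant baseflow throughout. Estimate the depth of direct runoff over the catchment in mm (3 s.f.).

d ≈ 62.6 mm

Direct runoff: 0.0, 2.2, 18.6, 21.3, 38.4, 62.3, 88.8, 61.7, 42.9, 29.8, 20.7, 0.0 m³/s; ΣQ_DR = 386.7 m³/s.
V = ΣQ_DR · Δt = 386.7 × 900 s = 3.480 × 10^5 m³.
Over A = 5.56 km², depth = V / A = 62.6 mm.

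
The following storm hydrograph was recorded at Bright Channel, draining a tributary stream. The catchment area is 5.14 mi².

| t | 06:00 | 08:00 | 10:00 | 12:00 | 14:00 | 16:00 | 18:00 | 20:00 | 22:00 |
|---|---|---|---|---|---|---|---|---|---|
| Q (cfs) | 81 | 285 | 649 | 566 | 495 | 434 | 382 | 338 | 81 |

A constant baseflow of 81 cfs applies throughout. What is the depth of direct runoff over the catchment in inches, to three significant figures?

d ≈ 1.56 in

Direct runoff: 0.0, 204.0, 568.0, 485.0, 414.0, 353.0, 301.0, 257.0, 0.0 cfs; ΣQ_DR = 2582 cfs.
V = ΣQ_DR · Δt = 2582 × 7200 s = 1.859 × 10^7 ft³.
Over A = 5.14 mi², depth = V / A = 1.56 in.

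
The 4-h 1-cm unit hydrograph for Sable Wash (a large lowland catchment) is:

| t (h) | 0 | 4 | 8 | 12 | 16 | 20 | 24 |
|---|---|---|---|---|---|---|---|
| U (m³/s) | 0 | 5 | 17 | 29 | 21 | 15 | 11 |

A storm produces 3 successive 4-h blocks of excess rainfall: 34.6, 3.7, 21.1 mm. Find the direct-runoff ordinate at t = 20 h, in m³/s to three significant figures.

By discrete convolution, Q_j = Σ (P_i / 10 mm) · U_{j−i}.
At t = 20 h (j=5): Q = (34.6/10)·15 + (3.7/10)·21 + (21.1/10)·29 = 121 m³/s.

Q ≈ 121 m³/s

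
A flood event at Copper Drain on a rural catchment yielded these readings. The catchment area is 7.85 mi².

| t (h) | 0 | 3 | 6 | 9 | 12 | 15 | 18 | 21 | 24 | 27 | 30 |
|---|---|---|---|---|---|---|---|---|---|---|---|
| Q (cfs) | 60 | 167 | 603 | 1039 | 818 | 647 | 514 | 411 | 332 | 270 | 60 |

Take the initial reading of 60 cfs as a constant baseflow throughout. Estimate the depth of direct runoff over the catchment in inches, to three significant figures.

Direct runoff: 0.0, 107.0, 543.0, 979.0, 758.0, 587.0, 454.0, 351.0, 272.0, 210.0, 0.0 cfs; ΣQ_DR = 4261 cfs.
V = ΣQ_DR · Δt = 4261 × 10800 s = 4.602 × 10^7 ft³.
Over A = 7.85 mi², depth = V / A = 2.52 in.

d ≈ 2.52 in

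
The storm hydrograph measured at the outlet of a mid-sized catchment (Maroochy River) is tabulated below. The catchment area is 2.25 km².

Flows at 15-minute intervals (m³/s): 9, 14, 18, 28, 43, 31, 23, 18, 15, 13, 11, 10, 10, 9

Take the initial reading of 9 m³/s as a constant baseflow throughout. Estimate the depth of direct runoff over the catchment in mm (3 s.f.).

Direct runoff: 0.0, 5.0, 9.0, 19.0, 34.0, 22.0, 14.0, 9.0, 6.0, 4.0, 2.0, 1.0, 1.0, 0.0 m³/s; ΣQ_DR = 126.0 m³/s.
V = ΣQ_DR · Δt = 126.0 × 900 s = 1.134 × 10^5 m³.
Over A = 2.25 km², depth = V / A = 50.4 mm.

d ≈ 50.4 mm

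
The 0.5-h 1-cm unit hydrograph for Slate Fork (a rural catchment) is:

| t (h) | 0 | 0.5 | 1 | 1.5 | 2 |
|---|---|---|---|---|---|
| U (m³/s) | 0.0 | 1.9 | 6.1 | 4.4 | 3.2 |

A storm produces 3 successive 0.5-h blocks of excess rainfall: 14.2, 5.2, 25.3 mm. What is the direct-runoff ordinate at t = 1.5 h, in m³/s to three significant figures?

By discrete convolution, Q_j = Σ (P_i / 10 mm) · U_{j−i}.
At t = 1.5 h (j=3): Q = (14.2/10)·4.4 + (5.2/10)·6.1 + (25.3/10)·1.9 = 14.2 m³/s.

Q ≈ 14.2 m³/s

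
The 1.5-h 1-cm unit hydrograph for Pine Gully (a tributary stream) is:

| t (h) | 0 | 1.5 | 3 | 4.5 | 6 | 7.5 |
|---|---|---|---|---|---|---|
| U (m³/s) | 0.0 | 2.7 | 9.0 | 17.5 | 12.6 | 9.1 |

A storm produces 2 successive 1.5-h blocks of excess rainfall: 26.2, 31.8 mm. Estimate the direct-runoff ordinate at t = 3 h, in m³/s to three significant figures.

Q ≈ 32.2 m³/s

By discrete convolution, Q_j = Σ (P_i / 10 mm) · U_{j−i}.
At t = 3 h (j=2): Q = (26.2/10)·9.0 + (31.8/10)·2.7 = 32.2 m³/s.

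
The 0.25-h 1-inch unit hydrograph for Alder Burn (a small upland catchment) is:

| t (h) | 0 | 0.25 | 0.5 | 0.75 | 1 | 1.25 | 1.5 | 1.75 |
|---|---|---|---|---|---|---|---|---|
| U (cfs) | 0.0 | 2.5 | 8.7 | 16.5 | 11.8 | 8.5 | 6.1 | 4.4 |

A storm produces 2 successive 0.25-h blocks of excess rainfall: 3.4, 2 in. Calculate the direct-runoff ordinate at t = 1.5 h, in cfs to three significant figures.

Q ≈ 37.7 cfs

By discrete convolution, Q_j = Σ (P_i / 1 in) · U_{j−i}.
At t = 1.5 h (j=6): Q = (3.4/1)·6.1 + (2/1)·8.5 = 37.7 cfs.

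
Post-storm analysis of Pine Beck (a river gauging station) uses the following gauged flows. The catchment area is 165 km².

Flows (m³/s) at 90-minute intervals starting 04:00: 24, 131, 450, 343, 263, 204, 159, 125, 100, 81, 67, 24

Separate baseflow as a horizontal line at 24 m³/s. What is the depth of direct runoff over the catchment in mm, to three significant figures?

d ≈ 55.1 mm

Direct runoff: 0.0, 107.0, 426.0, 319.0, 239.0, 180.0, 135.0, 101.0, 76.0, 57.0, 43.0, 0.0 m³/s; ΣQ_DR = 1683 m³/s.
V = ΣQ_DR · Δt = 1683 × 5400 s = 9.088 × 10^6 m³.
Over A = 165 km², depth = V / A = 55.1 mm.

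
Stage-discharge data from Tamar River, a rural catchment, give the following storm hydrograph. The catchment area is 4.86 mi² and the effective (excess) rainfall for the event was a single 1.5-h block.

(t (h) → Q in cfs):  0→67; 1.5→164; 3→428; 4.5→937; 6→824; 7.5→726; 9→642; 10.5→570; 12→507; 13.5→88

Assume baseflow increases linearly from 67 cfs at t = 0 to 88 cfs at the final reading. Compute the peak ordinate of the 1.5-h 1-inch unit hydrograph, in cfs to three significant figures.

U_p ≈ 432 cfs

Direct runoff: 0.00, 94.67, 356.33, 863.00, 747.67, 647.33, 561.00, 486.67, 421.33, 0.00 cfs; ΣQ_DR = 4178 cfs, peak = 863.00 cfs.
Runoff depth d = ΣQ_DR·Δt / A = 4178 × 5400 / (4.86 mi²) = 1.998 in.
The 1-inch UH is the DRH scaled by (1 in)/d, so U_p = 863.00 × 1/1.998 = 432 cfs.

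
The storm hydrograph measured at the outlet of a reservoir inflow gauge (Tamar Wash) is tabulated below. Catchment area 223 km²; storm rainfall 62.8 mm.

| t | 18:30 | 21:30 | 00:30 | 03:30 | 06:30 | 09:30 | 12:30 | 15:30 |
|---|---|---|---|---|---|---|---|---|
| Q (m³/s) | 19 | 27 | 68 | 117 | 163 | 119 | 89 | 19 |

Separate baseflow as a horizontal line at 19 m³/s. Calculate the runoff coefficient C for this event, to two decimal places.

C ≈ 0.36

ΣQ_DR = 469.0 m³/s; V = ΣQ_DR·Δt = 5.065 × 10^6 m³.
Runoff depth d = V / A = 22.71 mm.
C = d / P = 22.71 / 62.8 = 0.36.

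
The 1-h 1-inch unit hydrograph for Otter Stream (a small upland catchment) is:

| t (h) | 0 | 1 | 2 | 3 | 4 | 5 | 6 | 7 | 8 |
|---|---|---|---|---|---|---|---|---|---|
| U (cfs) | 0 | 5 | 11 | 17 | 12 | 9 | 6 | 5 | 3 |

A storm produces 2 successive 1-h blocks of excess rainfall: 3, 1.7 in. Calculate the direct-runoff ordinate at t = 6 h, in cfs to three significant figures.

By discrete convolution, Q_j = Σ (P_i / 1 in) · U_{j−i}.
At t = 6 h (j=6): Q = (3/1)·6 + (1.7/1)·9 = 33.3 cfs.

Q ≈ 33.3 cfs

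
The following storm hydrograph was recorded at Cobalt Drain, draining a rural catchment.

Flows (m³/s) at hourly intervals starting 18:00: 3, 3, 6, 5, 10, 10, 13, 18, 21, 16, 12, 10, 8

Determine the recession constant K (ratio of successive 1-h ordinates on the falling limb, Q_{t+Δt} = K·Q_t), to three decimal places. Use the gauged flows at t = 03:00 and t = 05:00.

Using the recession-limb readings at t = 03:00 and t = 05:00: Q falls from 16 to 10 m³/s over 2 intervals.
K = (Q₂/Q₁)^(1/2) = (10/16)^(1/2) = 0.791.

K ≈ 0.791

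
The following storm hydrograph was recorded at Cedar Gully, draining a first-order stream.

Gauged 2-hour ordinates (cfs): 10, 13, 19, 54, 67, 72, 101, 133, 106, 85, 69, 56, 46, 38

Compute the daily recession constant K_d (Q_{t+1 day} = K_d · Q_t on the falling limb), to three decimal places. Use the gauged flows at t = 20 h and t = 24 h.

Between t = 20 h and t = 24 h the flow falls from 69 to 46 cfs over 2×2 h = 4 h.
Per-interval ratio K = (46/69)^(1/2) = 0.8165; K_d = K^(24/2) = 0.088.

K_d ≈ 0.088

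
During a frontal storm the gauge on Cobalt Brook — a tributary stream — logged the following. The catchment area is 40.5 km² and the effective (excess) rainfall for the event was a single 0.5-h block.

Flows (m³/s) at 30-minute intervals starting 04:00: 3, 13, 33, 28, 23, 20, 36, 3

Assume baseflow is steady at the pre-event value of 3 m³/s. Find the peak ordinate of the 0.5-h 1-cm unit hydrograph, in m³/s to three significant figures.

U_p ≈ 55.0 m³/s

Direct runoff: 0.0, 10.0, 30.0, 25.0, 20.0, 17.0, 33.0, 0.0 m³/s; ΣQ_DR = 135.0 m³/s, peak = 33.0 m³/s.
Runoff depth d = ΣQ_DR·Δt / A = 135.0 × 1800 / (40.5 km²) = 6.000 mm.
The 1-cm UH is the DRH scaled by (10 mm)/d, so U_p = 33.0 × 10/6.000 = 55.0 m³/s.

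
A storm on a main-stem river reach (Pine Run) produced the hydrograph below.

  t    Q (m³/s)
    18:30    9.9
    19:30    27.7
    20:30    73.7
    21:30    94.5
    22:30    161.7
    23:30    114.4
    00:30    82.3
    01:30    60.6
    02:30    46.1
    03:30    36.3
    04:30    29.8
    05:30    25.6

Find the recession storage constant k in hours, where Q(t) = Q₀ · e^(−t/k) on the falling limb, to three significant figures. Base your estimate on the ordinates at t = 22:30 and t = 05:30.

k ≈ 3.80 h

On the falling limb, Q drops from 161.7 to 25.6 m³/s between t = 22:30 and t = 05:30 (Δt = 7 h).
k = −Δt / ln(Q₂/Q₁) = −7 / ln(25.6/161.7) = 3.80 h.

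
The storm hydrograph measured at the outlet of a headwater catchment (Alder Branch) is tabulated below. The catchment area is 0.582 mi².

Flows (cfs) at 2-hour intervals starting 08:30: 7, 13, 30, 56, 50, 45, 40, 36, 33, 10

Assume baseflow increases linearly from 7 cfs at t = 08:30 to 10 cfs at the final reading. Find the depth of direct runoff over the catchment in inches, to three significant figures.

d ≈ 1.25 in

Direct runoff: 0.00, 5.67, 22.33, 48.00, 41.67, 36.33, 31.00, 26.67, 23.33, 0.00 cfs; ΣQ_DR = 235.0 cfs.
V = ΣQ_DR · Δt = 235.0 × 7200 s = 1.692 × 10^6 ft³.
Over A = 0.582 mi², depth = V / A = 1.25 in.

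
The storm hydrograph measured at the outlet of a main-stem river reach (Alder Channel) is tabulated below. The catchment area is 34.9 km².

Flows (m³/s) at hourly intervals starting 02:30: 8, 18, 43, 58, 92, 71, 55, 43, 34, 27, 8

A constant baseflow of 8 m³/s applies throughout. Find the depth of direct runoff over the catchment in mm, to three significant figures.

d ≈ 38.1 mm

Direct runoff: 0.0, 10.0, 35.0, 50.0, 84.0, 63.0, 47.0, 35.0, 26.0, 19.0, 0.0 m³/s; ΣQ_DR = 369.0 m³/s.
V = ΣQ_DR · Δt = 369.0 × 3600 s = 1.328 × 10^6 m³.
Over A = 34.9 km², depth = V / A = 38.1 mm.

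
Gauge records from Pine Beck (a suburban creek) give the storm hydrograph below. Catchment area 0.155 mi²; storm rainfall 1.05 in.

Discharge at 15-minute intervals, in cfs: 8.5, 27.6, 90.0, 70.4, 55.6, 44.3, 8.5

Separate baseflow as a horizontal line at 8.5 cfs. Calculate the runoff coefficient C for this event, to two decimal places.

C ≈ 0.58

ΣQ_DR = 245.4 cfs; V = ΣQ_DR·Δt = 2.209 × 10^5 ft³.
Runoff depth d = V / A = 0.6133 in.
C = d / P = 0.6133 / 1.05 = 0.58.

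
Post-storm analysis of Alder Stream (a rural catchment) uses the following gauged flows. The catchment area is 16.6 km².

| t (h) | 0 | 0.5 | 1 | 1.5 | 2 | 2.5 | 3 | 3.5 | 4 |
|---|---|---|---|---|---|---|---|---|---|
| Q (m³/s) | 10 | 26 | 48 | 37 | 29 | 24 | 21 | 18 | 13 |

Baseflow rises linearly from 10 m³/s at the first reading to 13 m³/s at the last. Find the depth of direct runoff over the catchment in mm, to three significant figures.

d ≈ 13.3 mm

Direct runoff: 0.00, 15.62, 37.25, 25.88, 17.50, 12.12, 8.75, 5.38, 0.00 m³/s; ΣQ_DR = 122.5 m³/s.
V = ΣQ_DR · Δt = 122.5 × 1800 s = 2.205 × 10^5 m³.
Over A = 16.6 km², depth = V / A = 13.3 mm.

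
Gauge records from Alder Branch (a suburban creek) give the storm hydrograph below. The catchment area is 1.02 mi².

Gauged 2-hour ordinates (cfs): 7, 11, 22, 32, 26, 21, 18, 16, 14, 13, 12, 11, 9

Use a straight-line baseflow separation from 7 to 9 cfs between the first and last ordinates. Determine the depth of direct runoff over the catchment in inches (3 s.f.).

d ≈ 0.328 in

Direct runoff: 0.00, 3.83, 14.67, 24.50, 18.33, 13.17, 10.00, 7.83, 5.67, 4.50, 3.33, 2.17, 0.00 cfs; ΣQ_DR = 108.0 cfs.
V = ΣQ_DR · Δt = 108.0 × 7200 s = 7.776 × 10^5 ft³.
Over A = 1.02 mi², depth = V / A = 0.328 in.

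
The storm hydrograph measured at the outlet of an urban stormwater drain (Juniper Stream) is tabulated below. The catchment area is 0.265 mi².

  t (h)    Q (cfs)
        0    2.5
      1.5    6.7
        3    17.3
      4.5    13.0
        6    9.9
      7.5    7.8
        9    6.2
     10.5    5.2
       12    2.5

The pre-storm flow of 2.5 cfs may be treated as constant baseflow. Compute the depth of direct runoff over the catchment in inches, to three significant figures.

d ≈ 0.426 in

Direct runoff: 0.0, 4.2, 14.8, 10.5, 7.4, 5.3, 3.7, 2.7, 0.0 cfs; ΣQ_DR = 48.60 cfs.
V = ΣQ_DR · Δt = 48.60 × 5400 s = 2.624 × 10^5 ft³.
Over A = 0.265 mi², depth = V / A = 0.426 in.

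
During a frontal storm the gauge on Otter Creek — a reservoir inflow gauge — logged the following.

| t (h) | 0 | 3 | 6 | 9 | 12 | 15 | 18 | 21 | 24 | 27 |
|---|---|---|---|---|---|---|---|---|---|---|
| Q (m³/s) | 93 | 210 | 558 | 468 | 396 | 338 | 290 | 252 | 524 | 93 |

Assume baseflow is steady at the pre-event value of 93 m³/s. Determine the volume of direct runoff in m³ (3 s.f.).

V ≈ 2.48 × 10^7 m³

Direct-runoff ordinates (Q − Q_b): 0.0, 117.0, 465.0, 375.0, 303.0, 245.0, 197.0, 159.0, 431.0, 0.0 m³/s.
ΣQ_DR = 2292 m³/s.
With Δt = 3 h = 10800 s, V = ΣQ_DR · Δt = 2292 × 10800 = 2.48 × 10^7 m³.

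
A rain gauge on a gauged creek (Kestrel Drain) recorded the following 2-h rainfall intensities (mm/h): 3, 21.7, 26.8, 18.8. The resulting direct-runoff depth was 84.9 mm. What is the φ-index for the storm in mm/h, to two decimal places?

Only the 3 blocks with intensity above φ contribute runoff: 21.7, 26.8, 18.8 mm/h.
Σ(I−φ)·Δt = d  ⇒  (21.7+26.8+18.8 − 3φ)·2 = 84.9
φ = (67.30 − 84.9/2) / 3 = 8.28 mm/h.

φ ≈ 8.28 mm/h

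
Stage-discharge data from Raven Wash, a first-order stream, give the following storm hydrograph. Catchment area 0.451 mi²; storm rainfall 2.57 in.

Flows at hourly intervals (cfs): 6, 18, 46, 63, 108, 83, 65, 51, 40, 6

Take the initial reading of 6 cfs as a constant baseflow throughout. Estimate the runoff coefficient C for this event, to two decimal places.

ΣQ_DR = 426.0 cfs; V = ΣQ_DR·Δt = 1.534 × 10^6 ft³.
Runoff depth d = V / A = 1.464 in.
C = d / P = 1.464 / 2.57 = 0.57.

C ≈ 0.57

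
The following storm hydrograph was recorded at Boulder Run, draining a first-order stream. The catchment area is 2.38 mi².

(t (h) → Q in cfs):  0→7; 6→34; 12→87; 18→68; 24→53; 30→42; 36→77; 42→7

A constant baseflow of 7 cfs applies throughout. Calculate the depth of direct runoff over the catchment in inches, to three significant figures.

d ≈ 1.25 in

Direct runoff: 0.0, 27.0, 80.0, 61.0, 46.0, 35.0, 70.0, 0.0 cfs; ΣQ_DR = 319.0 cfs.
V = ΣQ_DR · Δt = 319.0 × 21600 s = 6.890 × 10^6 ft³.
Over A = 2.38 mi², depth = V / A = 1.25 in.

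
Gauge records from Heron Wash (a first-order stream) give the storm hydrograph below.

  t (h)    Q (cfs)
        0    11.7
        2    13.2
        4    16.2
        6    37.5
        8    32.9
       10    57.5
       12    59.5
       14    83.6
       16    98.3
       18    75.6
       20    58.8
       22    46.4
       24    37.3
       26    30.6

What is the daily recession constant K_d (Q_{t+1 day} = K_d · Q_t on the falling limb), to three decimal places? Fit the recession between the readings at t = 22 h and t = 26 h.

K_d ≈ 0.082

Between t = 22 h and t = 26 h the flow falls from 46.4 to 30.6 cfs over 2×2 h = 4 h.
Per-interval ratio K = (30.6/46.4)^(1/2) = 0.8121; K_d = K^(24/2) = 0.082.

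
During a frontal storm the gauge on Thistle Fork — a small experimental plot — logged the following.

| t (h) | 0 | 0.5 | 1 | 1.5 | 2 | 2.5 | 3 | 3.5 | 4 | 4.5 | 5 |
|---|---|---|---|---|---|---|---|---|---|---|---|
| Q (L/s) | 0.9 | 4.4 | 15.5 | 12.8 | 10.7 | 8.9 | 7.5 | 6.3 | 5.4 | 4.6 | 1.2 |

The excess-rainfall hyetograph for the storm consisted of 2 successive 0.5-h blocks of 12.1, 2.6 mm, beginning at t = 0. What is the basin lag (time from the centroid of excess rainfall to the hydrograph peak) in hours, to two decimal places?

t_L ≈ 0.66 h

Centroid of excess rainfall: t_c = Σ P_i·t̄_i / ΣP_i = 0.3384 h (block centres at 0.25, 0.75 h).
Hydrograph peak occurs at t = 1 h, so basin lag t_L = 1 − 0.3384 = 0.66 h.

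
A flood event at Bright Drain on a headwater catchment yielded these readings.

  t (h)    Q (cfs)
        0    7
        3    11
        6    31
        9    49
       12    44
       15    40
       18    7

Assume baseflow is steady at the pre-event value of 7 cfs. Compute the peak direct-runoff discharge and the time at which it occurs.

Q_p = 42.0 cfs at t = 9 h

Subtracting baseflow gives direct-runoff ordinates: 0.0, 4.0, 24.0, 42.0, 37.0, 33.0, 0.0 cfs.
The maximum is 42.0 cfs, occurring at the reading for t = 9 h.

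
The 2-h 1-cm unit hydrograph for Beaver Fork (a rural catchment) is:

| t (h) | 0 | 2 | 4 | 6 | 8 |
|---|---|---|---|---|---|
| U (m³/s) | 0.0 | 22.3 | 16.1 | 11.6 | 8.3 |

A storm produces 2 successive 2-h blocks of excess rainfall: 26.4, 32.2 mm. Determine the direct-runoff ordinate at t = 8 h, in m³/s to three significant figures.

By discrete convolution, Q_j = Σ (P_i / 10 mm) · U_{j−i}.
At t = 8 h (j=4): Q = (26.4/10)·8.3 + (32.2/10)·11.6 = 59.3 m³/s.

Q ≈ 59.3 m³/s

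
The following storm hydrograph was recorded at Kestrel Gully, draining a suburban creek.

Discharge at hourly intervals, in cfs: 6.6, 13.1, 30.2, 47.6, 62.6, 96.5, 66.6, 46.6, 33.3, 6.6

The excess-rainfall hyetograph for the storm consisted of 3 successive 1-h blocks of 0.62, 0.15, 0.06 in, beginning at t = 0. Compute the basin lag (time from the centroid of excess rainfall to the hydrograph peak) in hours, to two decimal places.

Centroid of excess rainfall: t_c = Σ P_i·t̄_i / ΣP_i = 0.8253 h (block centres at 0.5, 1.5, 2.5 h).
Hydrograph peak occurs at t = 5 h, so basin lag t_L = 5 − 0.8253 = 4.17 h.

t_L ≈ 4.17 h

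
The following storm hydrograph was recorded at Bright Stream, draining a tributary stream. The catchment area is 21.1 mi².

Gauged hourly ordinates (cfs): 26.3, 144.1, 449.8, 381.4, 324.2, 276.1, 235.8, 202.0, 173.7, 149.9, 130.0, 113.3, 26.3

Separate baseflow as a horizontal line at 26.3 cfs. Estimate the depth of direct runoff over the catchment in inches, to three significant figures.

Direct runoff: 0.0, 117.8, 423.5, 355.1, 297.9, 249.8, 209.5, 175.7, 147.4, 123.6, 103.7, 87.0, 0.0 cfs; ΣQ_DR = 2291 cfs.
V = ΣQ_DR · Δt = 2291 × 3600 s = 8.248 × 10^6 ft³.
Over A = 21.1 mi², depth = V / A = 0.168 in.

d ≈ 0.168 in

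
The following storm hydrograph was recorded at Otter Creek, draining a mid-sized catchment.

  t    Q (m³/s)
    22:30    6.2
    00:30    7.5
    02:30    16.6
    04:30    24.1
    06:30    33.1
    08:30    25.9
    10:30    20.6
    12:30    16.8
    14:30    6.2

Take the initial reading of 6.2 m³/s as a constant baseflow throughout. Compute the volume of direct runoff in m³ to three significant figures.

Direct-runoff ordinates (Q − Q_b): 0.0, 1.3, 10.4, 17.9, 26.9, 19.7, 14.4, 10.6, 0.0 m³/s.
ΣQ_DR = 101.2 m³/s.
With Δt = 2 h = 7200 s, V = ΣQ_DR · Δt = 101.2 × 7200 = 7.29 × 10^5 m³.

V ≈ 7.29 × 10^5 m³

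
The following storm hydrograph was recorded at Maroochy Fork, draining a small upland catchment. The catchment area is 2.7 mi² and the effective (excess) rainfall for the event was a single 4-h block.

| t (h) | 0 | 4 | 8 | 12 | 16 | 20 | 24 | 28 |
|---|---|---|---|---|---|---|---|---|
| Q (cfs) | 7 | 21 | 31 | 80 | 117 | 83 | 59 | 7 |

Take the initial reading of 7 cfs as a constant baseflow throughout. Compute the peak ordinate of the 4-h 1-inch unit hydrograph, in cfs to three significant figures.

Direct runoff: 0.0, 14.0, 24.0, 73.0, 110.0, 76.0, 52.0, 0.0 cfs; ΣQ_DR = 349.0 cfs, peak = 110.0 cfs.
Runoff depth d = ΣQ_DR·Δt / A = 349.0 × 14400 / (2.7 mi²) = 0.8012 in.
The 1-inch UH is the DRH scaled by (1 in)/d, so U_p = 110.0 × 1/0.8012 = 137 cfs.

U_p ≈ 137 cfs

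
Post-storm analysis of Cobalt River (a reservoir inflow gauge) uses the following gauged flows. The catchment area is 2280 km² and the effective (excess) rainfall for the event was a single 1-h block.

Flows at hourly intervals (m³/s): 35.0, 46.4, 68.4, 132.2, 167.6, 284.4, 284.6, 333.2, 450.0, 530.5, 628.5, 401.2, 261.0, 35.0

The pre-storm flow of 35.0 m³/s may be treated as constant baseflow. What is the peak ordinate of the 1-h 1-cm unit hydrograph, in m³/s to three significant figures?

Direct runoff: 0.0, 11.4, 33.4, 97.2, 132.6, 249.4, 249.6, 298.2, 415.0, 495.5, 593.5, 366.2, 226.0, 0.0 m³/s; ΣQ_DR = 3168 m³/s, peak = 593.5 m³/s.
Runoff depth d = ΣQ_DR·Δt / A = 3168 × 3600 / (2280 km²) = 5.002 mm.
The 1-cm UH is the DRH scaled by (10 mm)/d, so U_p = 593.5 × 10/5.002 = 1190 m³/s.

U_p ≈ 1190 m³/s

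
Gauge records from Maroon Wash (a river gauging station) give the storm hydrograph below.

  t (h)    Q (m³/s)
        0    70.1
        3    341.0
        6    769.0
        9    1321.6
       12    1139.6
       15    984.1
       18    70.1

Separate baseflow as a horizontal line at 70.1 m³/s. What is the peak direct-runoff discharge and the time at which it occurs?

Q_p = 1251.5 m³/s at t = 9 h

Subtracting baseflow gives direct-runoff ordinates: 0.0, 270.9, 698.9, 1251.5, 1069.5, 914.0, 0.0 m³/s.
The maximum is 1251.5 m³/s, occurring at the reading for t = 9 h.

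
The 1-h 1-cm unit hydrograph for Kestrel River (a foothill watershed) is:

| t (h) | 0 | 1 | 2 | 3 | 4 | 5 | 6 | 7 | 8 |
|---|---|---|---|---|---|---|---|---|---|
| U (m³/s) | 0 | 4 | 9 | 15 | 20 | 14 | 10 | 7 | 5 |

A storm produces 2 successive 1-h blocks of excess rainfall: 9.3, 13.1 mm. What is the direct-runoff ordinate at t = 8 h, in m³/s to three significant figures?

Q ≈ 13.8 m³/s

By discrete convolution, Q_j = Σ (P_i / 10 mm) · U_{j−i}.
At t = 8 h (j=8): Q = (9.3/10)·5 + (13.1/10)·7 = 13.8 m³/s.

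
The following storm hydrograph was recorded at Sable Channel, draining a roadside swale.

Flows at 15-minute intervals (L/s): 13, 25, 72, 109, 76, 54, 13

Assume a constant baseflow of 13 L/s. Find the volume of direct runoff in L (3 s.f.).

Direct-runoff ordinates (Q − Q_b): 0.0, 12.0, 59.0, 96.0, 63.0, 41.0, 0.0 L/s.
ΣQ_DR = 271.0 L/s.
With Δt = 0.25 h = 900 s, V = ΣQ_DR · Δt = 271.0 × 900 = 2.44 × 10^5 L.

V ≈ 2.44 × 10^5 L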